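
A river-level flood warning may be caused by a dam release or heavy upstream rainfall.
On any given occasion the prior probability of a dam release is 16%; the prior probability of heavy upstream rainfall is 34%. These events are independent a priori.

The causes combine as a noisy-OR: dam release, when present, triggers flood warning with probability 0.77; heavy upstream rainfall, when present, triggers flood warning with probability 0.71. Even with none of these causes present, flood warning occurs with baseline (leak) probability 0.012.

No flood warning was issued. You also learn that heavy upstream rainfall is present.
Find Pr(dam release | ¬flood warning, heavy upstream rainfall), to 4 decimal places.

Under noisy-OR, P(flood warning | causes) = 1 − (1−0.012)·∏(1−qᵢ) over the active causes.
By total probability over both values of dam release:
  P(¬flood warning | heavy upstream rainfall) = 0.28652*0.84 + 0.0659*0.16
        = 0.240677 + 0.010544 = 0.251221
The terms with dam release present sum to 0.010544, so
  P(dam release | ¬flood warning, heavy upstream rainfall) = 0.010544 / 0.251221 ≈ 0.0420

Pr(dam release | ¬flood warning, heavy upstream rainfall) ≈ 0.0420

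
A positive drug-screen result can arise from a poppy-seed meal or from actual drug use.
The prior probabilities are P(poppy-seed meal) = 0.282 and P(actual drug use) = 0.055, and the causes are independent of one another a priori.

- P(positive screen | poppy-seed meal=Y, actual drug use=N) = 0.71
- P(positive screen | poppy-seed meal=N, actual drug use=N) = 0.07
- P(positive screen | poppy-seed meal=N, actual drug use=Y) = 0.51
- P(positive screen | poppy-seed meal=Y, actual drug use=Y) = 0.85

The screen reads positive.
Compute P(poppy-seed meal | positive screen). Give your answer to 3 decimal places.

Numerator (weight on configurations with poppy-seed meal): 0.189208 + 0.013183 = 0.202391
Normalizer over all consistent configurations: 0.07*0.718*0.945 + 0.51*0.718*0.055 + 0.71*0.282*0.945 + 0.85*0.282*0.055 = 0.270027
Posterior = 0.202391 / 0.270027 ≈ 0.750

P(poppy-seed meal | positive screen) ≈ 0.750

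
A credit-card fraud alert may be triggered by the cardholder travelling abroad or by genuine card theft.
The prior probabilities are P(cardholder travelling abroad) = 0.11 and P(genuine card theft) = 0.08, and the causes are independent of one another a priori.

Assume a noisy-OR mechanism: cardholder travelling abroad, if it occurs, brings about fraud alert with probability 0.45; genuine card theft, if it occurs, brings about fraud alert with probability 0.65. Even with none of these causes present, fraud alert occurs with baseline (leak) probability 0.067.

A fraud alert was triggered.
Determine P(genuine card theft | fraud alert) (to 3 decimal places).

Under noisy-OR, P(fraud alert | causes) = 1 − (1−0.067)·∏(1−qᵢ) over the active causes.
Weight on genuine card theft=true, given the evidence: 0.047950 + 0.007220 = 0.055170
Denominator P(fraud alert): 0.067·0.89·0.92 + 0.67345·0.89·0.08 + 0.48685·0.11·0.92 + 0.820398·0.11·0.08 = 0.159299
P(genuine card theft | fraud alert) = 0.055170/0.159299 ≈ 0.346

P(genuine card theft | fraud alert) ≈ 0.346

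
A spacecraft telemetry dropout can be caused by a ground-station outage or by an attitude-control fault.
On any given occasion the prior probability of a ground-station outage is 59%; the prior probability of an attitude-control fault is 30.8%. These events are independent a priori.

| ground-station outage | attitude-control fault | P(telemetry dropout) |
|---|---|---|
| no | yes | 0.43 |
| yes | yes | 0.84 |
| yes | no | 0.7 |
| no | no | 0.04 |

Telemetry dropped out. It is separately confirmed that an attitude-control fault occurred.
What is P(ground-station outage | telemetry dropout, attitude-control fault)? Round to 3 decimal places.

P(telemetry dropout | attitude-control fault) = 0.43·0.41 + 0.84·0.59 = 0.176300 + 0.495600 = 0.671900
Restricting to configurations with ground-station outage present: 0.84·0.59 = 0.495600.
So P(ground-station outage | telemetry dropout, attitude-control fault) = 0.495600/0.671900 ≈ 0.738.

P(ground-station outage | telemetry dropout, attitude-control fault) ≈ 0.738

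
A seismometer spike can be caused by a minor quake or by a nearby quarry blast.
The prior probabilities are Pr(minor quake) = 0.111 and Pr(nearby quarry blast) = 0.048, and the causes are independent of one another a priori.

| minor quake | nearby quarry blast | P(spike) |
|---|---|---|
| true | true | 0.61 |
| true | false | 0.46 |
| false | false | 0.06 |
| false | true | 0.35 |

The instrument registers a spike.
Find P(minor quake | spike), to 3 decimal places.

P(minor quake | spike) ≈ 0.441

Sum P(spike|·) weighted by the priors over the 4 (minor quake, nearby quarry blast) configurations:
  P(spike) = 0.06×0.889×0.952 + 0.35×0.889×0.048 + 0.46×0.111×0.952 + 0.61×0.111×0.048
        = 0.050780 + 0.014935 + 0.048609 + 0.003250 = 0.117574
The terms with minor quake present sum to 0.051859, so
  P(minor quake | spike) = 0.051859 / 0.117574 ≈ 0.441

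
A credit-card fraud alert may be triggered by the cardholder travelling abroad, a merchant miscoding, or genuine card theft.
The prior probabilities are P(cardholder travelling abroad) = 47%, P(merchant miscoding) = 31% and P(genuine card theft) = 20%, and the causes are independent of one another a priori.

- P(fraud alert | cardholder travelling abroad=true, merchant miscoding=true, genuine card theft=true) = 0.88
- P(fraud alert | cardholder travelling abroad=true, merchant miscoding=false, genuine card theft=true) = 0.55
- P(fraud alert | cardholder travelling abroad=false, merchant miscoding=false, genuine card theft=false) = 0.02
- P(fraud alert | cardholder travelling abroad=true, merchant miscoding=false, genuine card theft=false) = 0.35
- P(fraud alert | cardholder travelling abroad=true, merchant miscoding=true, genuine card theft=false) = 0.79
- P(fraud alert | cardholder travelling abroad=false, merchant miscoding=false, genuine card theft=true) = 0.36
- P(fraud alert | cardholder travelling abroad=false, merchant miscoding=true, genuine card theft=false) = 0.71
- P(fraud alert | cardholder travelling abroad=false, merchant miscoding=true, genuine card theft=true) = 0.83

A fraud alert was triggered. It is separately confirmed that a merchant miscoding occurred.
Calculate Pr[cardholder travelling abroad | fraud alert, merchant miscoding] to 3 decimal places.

Pr[cardholder travelling abroad | fraud alert, merchant miscoding] ≈ 0.494

Weight on cardholder travelling abroad=true, given the evidence: 0.297040 + 0.082720 = 0.379760
Normalizer over all consistent configurations: 0.71*0.53*0.8 + 0.83*0.53*0.2 + 0.79*0.47*0.8 + 0.88*0.47*0.2 = 0.768780
P(cardholder travelling abroad | fraud alert, merchant miscoding) = 0.379760/0.768780 ≈ 0.494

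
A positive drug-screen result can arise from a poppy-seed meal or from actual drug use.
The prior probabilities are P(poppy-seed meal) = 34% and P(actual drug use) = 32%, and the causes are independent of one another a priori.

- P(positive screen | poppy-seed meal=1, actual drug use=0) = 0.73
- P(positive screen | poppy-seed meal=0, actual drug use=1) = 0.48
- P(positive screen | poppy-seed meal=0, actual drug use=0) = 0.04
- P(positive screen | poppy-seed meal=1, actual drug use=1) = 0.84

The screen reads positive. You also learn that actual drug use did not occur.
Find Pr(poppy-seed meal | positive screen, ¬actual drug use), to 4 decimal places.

Pr(poppy-seed meal | positive screen, ¬actual drug use) ≈ 0.9039

Numerator (weight on configurations with poppy-seed meal): 0.73*0.34 = 0.248200
The normalizing constant is 0.04*0.66 + 0.73*0.34 = 0.274600
Posterior = 0.248200 / 0.274600 ≈ 0.9039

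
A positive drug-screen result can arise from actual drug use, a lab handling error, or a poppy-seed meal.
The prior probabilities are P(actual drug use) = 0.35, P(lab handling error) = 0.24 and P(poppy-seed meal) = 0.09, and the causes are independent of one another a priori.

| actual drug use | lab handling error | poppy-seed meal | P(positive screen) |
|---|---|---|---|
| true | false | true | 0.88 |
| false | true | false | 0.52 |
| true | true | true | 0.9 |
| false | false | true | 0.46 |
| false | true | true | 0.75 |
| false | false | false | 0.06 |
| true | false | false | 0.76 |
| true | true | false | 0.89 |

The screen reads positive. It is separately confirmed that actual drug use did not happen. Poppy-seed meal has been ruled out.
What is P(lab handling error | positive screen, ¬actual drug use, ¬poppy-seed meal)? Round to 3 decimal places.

By total probability over both values of lab handling error:
  P(positive screen | ¬actual drug use, ¬poppy-seed meal) = 0.06×0.76 + 0.52×0.24
        = 0.045600 + 0.124800 = 0.170400
Configurations with lab handling error contribute 0.124800, so
  P(lab handling error | positive screen, ¬actual drug use, ¬poppy-seed meal) = 0.124800 / 0.170400 ≈ 0.732

P(lab handling error | positive screen, ¬actual drug use, ¬poppy-seed meal) ≈ 0.732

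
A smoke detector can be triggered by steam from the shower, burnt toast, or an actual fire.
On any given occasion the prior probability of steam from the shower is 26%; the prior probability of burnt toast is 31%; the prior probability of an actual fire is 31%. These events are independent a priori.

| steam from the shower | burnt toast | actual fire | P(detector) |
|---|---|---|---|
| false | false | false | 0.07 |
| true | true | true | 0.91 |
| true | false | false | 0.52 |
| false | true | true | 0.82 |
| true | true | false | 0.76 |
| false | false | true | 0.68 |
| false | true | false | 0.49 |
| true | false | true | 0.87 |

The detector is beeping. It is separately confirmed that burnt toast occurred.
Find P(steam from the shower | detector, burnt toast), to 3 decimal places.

P(steam from the shower | detector, burnt toast) ≈ 0.324

For the numerator, keep only steam from the shower=true terms: 0.136344 + 0.073346 = 0.209690
The normalizing constant is 0.49·0.74·0.69 + 0.82·0.74·0.31 + 0.76·0.26·0.69 + 0.91·0.26·0.31 = 0.647992
P(steam from the shower | detector, burnt toast) = 0.209690/0.647992 ≈ 0.324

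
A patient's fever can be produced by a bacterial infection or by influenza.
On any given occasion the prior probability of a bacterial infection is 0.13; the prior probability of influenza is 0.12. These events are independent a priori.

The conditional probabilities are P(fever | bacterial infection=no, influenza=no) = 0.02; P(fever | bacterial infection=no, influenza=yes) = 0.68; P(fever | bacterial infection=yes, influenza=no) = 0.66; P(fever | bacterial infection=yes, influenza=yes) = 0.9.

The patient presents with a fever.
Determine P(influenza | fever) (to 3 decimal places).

P(influenza | fever) ≈ 0.484

P(fever) = 0.02×0.87×0.88 + 0.68×0.87×0.12 + 0.66×0.13×0.88 + 0.9×0.13×0.12 = 0.015312 + 0.070992 + 0.075504 + 0.014040 = 0.175848
Of this, 0.085032 comes from 0.070992 + 0.014040 (the influenza=true cases).
P(influenza | fever) = 0.085032 / 0.175848 ≈ 0.484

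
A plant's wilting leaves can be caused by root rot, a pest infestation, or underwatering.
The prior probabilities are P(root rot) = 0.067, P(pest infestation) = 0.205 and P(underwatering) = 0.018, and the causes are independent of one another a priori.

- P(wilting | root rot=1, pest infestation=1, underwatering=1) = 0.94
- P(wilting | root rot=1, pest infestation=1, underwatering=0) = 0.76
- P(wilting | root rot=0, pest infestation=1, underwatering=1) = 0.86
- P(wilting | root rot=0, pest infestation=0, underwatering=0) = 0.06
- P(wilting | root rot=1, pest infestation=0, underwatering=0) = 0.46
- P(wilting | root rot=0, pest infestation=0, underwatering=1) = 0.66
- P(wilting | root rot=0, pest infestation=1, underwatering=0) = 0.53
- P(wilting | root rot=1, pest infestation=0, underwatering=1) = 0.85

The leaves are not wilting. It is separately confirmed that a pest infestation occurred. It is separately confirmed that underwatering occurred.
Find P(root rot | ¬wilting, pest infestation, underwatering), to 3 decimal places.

P(root rot | ¬wilting, pest infestation, underwatering) ≈ 0.030

Sum P(¬wilting|·) weighted by the priors over both values of root rot:
  P(¬wilting | pest infestation, underwatering) = 0.14*0.933 + 0.06*0.067
        = 0.130620 + 0.004020 = 0.134640
The terms with root rot present sum to 0.004020, so
  P(root rot | ¬wilting, pest infestation, underwatering) = 0.004020 / 0.134640 ≈ 0.030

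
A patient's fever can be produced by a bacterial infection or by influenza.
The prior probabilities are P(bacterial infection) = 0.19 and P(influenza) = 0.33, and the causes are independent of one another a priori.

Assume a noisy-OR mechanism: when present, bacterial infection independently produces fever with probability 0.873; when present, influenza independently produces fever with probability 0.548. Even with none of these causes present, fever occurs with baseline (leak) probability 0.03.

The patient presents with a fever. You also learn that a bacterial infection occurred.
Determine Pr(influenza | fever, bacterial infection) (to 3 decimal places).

Under noisy-OR, P(fever | causes) = 1 − (1−0.03)·∏(1−qᵢ) over the active causes.
P(fever | bacterial infection) = 0.87681*0.67 + 0.944318*0.33 = 0.587463 + 0.311625 = 0.899088
Of this, 0.311625 comes from 0.944318*0.33 (the influenza=true cases).
So P(influenza | fever, bacterial infection) = 0.311625/0.899088 ≈ 0.347.

Pr(influenza | fever, bacterial infection) ≈ 0.347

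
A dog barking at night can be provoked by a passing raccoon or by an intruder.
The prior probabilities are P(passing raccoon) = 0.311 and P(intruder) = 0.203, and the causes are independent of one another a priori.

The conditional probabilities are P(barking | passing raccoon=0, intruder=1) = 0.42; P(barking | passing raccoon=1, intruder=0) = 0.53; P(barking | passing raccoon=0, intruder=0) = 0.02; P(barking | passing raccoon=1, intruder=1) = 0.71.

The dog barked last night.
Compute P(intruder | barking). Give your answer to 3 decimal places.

P(intruder | barking) ≈ 0.421

For the numerator, keep only intruder=true terms: 0.058744 + 0.044824 = 0.103568
The normalizing constant is 0.02×0.689×0.797 + 0.42×0.689×0.203 + 0.53×0.311×0.797 + 0.71×0.311×0.203 = 0.245921
Posterior = 0.103568 / 0.245921 ≈ 0.421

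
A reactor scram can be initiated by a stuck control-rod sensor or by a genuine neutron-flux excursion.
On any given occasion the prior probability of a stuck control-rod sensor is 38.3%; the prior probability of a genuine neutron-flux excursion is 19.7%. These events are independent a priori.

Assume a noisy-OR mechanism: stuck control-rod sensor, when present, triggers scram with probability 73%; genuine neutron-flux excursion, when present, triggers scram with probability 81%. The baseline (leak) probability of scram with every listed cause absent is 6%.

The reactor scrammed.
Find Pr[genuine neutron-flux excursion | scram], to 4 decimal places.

Pr[genuine neutron-flux excursion | scram] ≈ 0.3984

Under noisy-OR, P(scram | causes) = 1 − (1−0.06)·∏(1−qᵢ) over the active causes.
P(scram) = 0.06·0.617·0.803 + 0.8214·0.617·0.197 + 0.7462·0.383·0.803 + 0.951778·0.383·0.197 = 0.029727 + 0.099840 + 0.229493 + 0.071813 = 0.430873
Of this, 0.171653 comes from 0.099840 + 0.071813 (the genuine neutron-flux excursion=true cases).
P(genuine neutron-flux excursion | scram) = 0.171653 / 0.430873 ≈ 0.3984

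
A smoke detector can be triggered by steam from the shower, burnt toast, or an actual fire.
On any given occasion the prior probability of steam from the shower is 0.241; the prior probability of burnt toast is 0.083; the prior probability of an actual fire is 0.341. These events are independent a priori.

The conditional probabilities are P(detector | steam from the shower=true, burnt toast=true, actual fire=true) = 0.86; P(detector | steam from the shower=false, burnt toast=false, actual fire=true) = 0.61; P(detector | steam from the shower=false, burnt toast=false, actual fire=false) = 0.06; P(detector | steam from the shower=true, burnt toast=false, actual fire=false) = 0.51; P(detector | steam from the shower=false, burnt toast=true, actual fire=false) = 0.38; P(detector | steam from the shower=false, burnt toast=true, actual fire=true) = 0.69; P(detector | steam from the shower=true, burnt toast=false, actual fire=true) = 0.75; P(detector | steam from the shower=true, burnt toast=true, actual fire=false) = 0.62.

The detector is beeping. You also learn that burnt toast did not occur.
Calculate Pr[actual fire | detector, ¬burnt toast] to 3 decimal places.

Pr[actual fire | detector, ¬burnt toast] ≈ 0.664

P(detector | ¬burnt toast) = 0.06·0.759·0.659 + 0.61·0.759·0.341 + 0.51·0.241·0.659 + 0.75·0.241·0.341 = 0.030011 + 0.157880 + 0.080998 + 0.061636 = 0.330525
Restricting to configurations with actual fire present: 0.157880 + 0.061636 = 0.219516.
P(actual fire | detector, ¬burnt toast) = 0.219516 / 0.330525 ≈ 0.664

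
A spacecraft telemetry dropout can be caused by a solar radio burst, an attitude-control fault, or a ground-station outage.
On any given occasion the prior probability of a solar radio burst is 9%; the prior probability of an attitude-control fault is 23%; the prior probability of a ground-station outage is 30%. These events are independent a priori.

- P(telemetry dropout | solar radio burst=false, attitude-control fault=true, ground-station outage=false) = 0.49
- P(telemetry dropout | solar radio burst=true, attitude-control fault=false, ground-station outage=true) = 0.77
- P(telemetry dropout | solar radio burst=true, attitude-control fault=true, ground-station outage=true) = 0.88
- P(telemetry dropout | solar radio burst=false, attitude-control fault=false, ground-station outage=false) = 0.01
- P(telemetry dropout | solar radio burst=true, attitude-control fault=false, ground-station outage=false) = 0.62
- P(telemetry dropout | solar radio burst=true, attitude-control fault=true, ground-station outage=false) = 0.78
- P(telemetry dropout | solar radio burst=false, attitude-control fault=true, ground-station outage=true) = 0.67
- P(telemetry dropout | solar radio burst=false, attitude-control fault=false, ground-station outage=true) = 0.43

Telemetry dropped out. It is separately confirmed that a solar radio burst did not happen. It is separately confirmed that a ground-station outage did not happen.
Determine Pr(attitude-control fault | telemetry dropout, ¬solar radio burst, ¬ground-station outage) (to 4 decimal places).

Numerator (weight on configurations with attitude-control fault): 0.49*0.23 = 0.112700
Normalizer over all consistent configurations: 0.01*0.77 + 0.49*0.23 = 0.120400
P(attitude-control fault | telemetry dropout, ¬solar radio burst, ¬ground-station outage) = 0.112700/0.120400 ≈ 0.9360

Pr(attitude-control fault | telemetry dropout, ¬solar radio burst, ¬ground-station outage) ≈ 0.9360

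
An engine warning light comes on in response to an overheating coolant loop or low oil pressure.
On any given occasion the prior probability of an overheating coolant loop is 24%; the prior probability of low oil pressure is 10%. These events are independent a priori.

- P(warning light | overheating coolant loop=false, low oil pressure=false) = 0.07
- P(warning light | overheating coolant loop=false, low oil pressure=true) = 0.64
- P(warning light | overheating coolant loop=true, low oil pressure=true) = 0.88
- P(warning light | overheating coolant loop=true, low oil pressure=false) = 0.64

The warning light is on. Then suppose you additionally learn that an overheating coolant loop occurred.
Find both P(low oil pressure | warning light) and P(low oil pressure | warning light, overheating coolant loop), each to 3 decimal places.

P(low oil pressure | warning light) ≈ 0.273; P(low oil pressure | warning light, overheating coolant loop) ≈ 0.133

P(warning light) = 0.07*0.76*0.9 + 0.64*0.76*0.1 + 0.64*0.24*0.9 + 0.88*0.24*0.1 = 0.047880 + 0.048640 + 0.138240 + 0.021120 = 0.255880
Restricting to configurations with low oil pressure present: 0.048640 + 0.021120 = 0.069760.
P(low oil pressure | warning light) = 0.069760 / 0.255880 ≈ 0.273

With the extra evidence:
Numerator (weight on configurations with low oil pressure): 0.88×0.1 = 0.088000
Normalizer over all consistent configurations: 0.64×0.9 + 0.88×0.1 = 0.664000
Posterior = 0.088000 / 0.664000 ≈ 0.133
This is intercausal reasoning (explaining away): once overheating coolant loop accounts for the warning light, low oil pressure becomes less likely.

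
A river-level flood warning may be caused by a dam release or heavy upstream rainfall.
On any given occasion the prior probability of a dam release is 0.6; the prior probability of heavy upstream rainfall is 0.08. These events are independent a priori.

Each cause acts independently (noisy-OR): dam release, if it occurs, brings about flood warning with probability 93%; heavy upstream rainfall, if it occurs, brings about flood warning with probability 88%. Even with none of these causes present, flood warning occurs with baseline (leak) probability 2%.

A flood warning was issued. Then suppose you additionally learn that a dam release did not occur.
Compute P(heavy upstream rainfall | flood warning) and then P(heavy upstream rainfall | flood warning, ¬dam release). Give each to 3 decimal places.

P(heavy upstream rainfall | flood warning) ≈ 0.127; P(heavy upstream rainfall | flood warning, ¬dam release) ≈ 0.793

Under noisy-OR, P(flood warning | causes) = 1 − (1−0.02)·∏(1−qᵢ) over the active causes.
P(flood warning) = 0.02×0.4×0.92 + 0.8824×0.4×0.08 + 0.9314×0.6×0.92 + 0.991768×0.6×0.08 = 0.007360 + 0.028237 + 0.514133 + 0.047605 = 0.597335
Restricting to configurations with heavy upstream rainfall present: 0.028237 + 0.047605 = 0.075842.
P(heavy upstream rainfall | flood warning) = 0.075842 / 0.597335 ≈ 0.127

Now also conditioning on dam release≠true:
Enumerate both values of heavy upstream rainfall and weight by the priors:
  P(flood warning | ¬dam release) = 0.02*0.92 + 0.8824*0.08
        = 0.018400 + 0.070592 = 0.088992
Configurations with heavy upstream rainfall contribute 0.070592, so
  P(heavy upstream rainfall | flood warning, ¬dam release) = 0.070592 / 0.088992 ≈ 0.793
Ruling out dam release raises the posterior on heavy upstream rainfall — the flip side of explaining away.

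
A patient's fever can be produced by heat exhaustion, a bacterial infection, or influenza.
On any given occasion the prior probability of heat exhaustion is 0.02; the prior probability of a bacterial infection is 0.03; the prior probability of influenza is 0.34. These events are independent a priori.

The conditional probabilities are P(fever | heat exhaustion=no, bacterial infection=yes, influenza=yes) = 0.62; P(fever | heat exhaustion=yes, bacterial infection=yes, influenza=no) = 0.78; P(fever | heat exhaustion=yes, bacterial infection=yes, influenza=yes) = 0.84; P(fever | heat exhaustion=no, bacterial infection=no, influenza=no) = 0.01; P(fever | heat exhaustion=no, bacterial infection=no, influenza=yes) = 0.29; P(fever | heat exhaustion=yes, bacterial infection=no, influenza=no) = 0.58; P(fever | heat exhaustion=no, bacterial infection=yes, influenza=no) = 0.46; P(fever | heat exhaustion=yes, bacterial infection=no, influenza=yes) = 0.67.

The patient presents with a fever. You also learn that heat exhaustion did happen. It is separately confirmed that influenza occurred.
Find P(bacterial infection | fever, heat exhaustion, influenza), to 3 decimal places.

By total probability over both values of bacterial infection:
  P(fever | heat exhaustion, influenza) = 0.67×0.97 + 0.84×0.03
        = 0.649900 + 0.025200 = 0.675100
Configurations with bacterial infection contribute 0.025200, so
  P(bacterial infection | fever, heat exhaustion, influenza) = 0.025200 / 0.675100 ≈ 0.037

P(bacterial infection | fever, heat exhaustion, influenza) ≈ 0.037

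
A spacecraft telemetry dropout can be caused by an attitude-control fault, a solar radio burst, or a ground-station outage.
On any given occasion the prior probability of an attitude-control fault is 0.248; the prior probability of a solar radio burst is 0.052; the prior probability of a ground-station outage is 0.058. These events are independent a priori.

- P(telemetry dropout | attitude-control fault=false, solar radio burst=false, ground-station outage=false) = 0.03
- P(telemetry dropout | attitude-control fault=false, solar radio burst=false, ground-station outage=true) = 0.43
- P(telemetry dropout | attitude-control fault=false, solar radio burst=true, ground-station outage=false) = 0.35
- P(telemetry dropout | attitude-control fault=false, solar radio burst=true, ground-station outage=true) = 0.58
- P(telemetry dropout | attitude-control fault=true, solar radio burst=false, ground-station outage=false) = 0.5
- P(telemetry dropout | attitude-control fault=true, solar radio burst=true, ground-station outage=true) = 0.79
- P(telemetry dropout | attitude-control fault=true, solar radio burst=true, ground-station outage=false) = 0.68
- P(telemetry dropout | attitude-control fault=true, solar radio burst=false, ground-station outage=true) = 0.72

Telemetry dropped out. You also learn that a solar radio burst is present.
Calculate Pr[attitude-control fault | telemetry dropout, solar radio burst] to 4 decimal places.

Weight on attitude-control fault=true, given the evidence: 0.158859 + 0.011363 = 0.170222
Normalizer over all consistent configurations: 0.35*0.752*0.942 + 0.58*0.752*0.058 + 0.68*0.248*0.942 + 0.79*0.248*0.058 = 0.443453
P(attitude-control fault | telemetry dropout, solar radio burst) = 0.170222/0.443453 ≈ 0.3839

Pr[attitude-control fault | telemetry dropout, solar radio burst] ≈ 0.3839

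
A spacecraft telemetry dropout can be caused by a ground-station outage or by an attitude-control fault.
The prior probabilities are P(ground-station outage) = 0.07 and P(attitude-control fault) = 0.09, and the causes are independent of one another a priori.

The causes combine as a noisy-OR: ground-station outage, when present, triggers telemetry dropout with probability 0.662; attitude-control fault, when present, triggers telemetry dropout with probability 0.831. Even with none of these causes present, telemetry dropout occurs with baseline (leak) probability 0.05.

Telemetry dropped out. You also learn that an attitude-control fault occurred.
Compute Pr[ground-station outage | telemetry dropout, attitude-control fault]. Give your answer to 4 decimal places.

Under noisy-OR, P(telemetry dropout | causes) = 1 − (1−0.05)·∏(1−qᵢ) over the active causes.
P(telemetry dropout | attitude-control fault) = 0.83945*0.93 + 0.945734*0.07 = 0.780689 + 0.066201 = 0.846890
Restricting to configurations with ground-station outage present: 0.945734*0.07 = 0.066201.
Hence the posterior is 0.066201/0.846890 ≈ 0.0782.

Pr[ground-station outage | telemetry dropout, attitude-control fault] ≈ 0.0782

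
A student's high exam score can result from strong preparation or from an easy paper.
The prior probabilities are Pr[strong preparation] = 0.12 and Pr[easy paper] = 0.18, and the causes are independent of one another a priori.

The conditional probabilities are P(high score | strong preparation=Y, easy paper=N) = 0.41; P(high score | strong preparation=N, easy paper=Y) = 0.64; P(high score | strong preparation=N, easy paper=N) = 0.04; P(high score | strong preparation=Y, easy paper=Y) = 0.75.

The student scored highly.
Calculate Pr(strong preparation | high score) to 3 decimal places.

Enumerate the 4 (strong preparation, easy paper) configurations and weight by the priors:
  P(high score) = 0.04×0.88×0.82 + 0.64×0.88×0.18 + 0.41×0.12×0.82 + 0.75×0.12×0.18
        = 0.028864 + 0.101376 + 0.040344 + 0.016200 = 0.186784
Keeping only the strong preparation-present terms gives 0.056544, so
  P(strong preparation | high score) = 0.056544 / 0.186784 ≈ 0.303

Pr(strong preparation | high score) ≈ 0.303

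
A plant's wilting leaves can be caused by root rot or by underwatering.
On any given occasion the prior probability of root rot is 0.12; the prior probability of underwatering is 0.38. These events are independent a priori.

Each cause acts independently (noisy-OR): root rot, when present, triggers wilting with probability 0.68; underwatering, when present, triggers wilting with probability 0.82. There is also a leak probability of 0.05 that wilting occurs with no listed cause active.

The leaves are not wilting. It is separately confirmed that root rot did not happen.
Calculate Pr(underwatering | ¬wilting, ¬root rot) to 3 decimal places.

Under noisy-OR, P(wilting | causes) = 1 − (1−0.05)·∏(1−qᵢ) over the active causes.
By total probability over both values of underwatering:
  P(¬wilting | ¬root rot) = 0.95·0.62 + 0.171·0.38
        = 0.589000 + 0.064980 = 0.653980
The terms with underwatering present sum to 0.064980, so
  P(underwatering | ¬wilting, ¬root rot) = 0.064980 / 0.653980 ≈ 0.099

Pr(underwatering | ¬wilting, ¬root rot) ≈ 0.099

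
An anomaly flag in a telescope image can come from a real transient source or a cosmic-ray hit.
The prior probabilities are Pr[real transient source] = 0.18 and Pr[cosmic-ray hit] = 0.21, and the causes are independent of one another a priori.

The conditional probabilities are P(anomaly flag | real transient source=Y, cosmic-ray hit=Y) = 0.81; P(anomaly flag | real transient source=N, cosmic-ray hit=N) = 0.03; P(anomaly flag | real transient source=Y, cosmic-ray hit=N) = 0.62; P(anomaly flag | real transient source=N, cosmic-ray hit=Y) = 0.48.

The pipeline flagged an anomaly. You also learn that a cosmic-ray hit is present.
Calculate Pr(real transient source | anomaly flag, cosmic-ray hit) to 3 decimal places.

By total probability over both values of real transient source:
  P(anomaly flag | cosmic-ray hit) = 0.48·0.82 + 0.81·0.18
        = 0.393600 + 0.145800 = 0.539400
Configurations with real transient source contribute 0.145800, so
  P(real transient source | anomaly flag, cosmic-ray hit) = 0.145800 / 0.539400 ≈ 0.270

Pr(real transient source | anomaly flag, cosmic-ray hit) ≈ 0.270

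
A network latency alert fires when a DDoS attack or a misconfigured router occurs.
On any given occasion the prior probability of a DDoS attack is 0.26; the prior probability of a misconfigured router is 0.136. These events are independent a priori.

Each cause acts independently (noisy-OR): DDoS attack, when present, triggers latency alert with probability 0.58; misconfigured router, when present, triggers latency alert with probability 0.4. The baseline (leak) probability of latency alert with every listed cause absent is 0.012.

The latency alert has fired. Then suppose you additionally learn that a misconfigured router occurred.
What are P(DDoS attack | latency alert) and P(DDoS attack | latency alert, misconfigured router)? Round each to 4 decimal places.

P(DDoS attack | latency alert) ≈ 0.7645; P(DDoS attack | latency alert, misconfigured router) ≈ 0.3932

Under noisy-OR, P(latency alert | causes) = 1 − (1−0.012)·∏(1−qᵢ) over the active causes.
Weight on DDoS attack=true, given the evidence: 0.131423 + 0.026556 = 0.157979
Normalizer over all consistent configurations: 0.012×0.74×0.864 + 0.4072×0.74×0.136 + 0.58504×0.26×0.864 + 0.751024×0.26×0.136 = 0.206632
Posterior = 0.157979 / 0.206632 ≈ 0.7645

Now condition on the additional information:
Sum P(latency alert|·) weighted by the priors over both values of DDoS attack:
  P(latency alert | misconfigured router) = 0.4072·0.74 + 0.751024·0.26
        = 0.301328 + 0.195266 = 0.496594
The terms with DDoS attack present sum to 0.195266, so
  P(DDoS attack | latency alert, misconfigured router) = 0.195266 / 0.496594 ≈ 0.3932
— misconfigured router explains away the evidence for DDoS attack.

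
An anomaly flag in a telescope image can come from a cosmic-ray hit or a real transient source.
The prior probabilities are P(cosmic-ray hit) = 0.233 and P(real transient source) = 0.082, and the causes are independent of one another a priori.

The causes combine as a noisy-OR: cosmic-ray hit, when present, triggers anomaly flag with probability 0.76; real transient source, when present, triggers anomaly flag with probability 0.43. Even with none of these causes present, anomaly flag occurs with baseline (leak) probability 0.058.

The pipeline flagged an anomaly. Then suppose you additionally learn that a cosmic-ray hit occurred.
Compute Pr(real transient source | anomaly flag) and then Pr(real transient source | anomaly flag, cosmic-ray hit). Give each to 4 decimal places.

Under noisy-OR, P(anomaly flag | causes) = 1 − (1−0.058)·∏(1−qᵢ) over the active causes.
Sum P(anomaly flag|·) weighted by the priors over the 4 (cosmic-ray hit, real transient source) configurations:
  P(anomaly flag) = 0.058×0.767×0.918 + 0.46306×0.767×0.082 + 0.77392×0.233×0.918 + 0.871134×0.233×0.082
        = 0.040838 + 0.029124 + 0.165537 + 0.016644 = 0.252143
Keeping only the real transient source-present terms gives 0.045768, so
  P(real transient source | anomaly flag) = 0.045768 / 0.252143 ≈ 0.1815

With the extra evidence:
For the numerator, keep only real transient source=true terms: 0.871134·0.082 = 0.071433
Denominator P(anomaly flag | cosmic-ray hit): 0.77392·0.918 + 0.871134·0.082 = 0.781892
Posterior = 0.071433 / 0.781892 ≈ 0.0914
The drop from 0.1815 to 0.0914 is the explaining-away (discounting) effect.

Pr(real transient source | anomaly flag) ≈ 0.1815; Pr(real transient source | anomaly flag, cosmic-ray hit) ≈ 0.0914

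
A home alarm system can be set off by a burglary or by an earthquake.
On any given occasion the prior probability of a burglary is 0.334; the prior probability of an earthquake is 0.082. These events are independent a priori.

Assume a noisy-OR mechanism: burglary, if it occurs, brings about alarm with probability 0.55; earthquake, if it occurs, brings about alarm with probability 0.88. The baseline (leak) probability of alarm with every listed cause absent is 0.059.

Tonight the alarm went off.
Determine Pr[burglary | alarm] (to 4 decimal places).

Pr[burglary | alarm] ≈ 0.7058

Under noisy-OR, P(alarm | causes) = 1 − (1−0.059)·∏(1−qᵢ) over the active causes.
By total probability over the 4 (burglary, earthquake) configurations:
  P(alarm) = 0.059×0.666×0.918 + 0.88708×0.666×0.082 + 0.57655×0.334×0.918 + 0.949186×0.334×0.082
        = 0.036072 + 0.048445 + 0.176777 + 0.025996 = 0.287290
The terms with burglary present sum to 0.202773, so
  P(burglary | alarm) = 0.202773 / 0.287290 ≈ 0.7058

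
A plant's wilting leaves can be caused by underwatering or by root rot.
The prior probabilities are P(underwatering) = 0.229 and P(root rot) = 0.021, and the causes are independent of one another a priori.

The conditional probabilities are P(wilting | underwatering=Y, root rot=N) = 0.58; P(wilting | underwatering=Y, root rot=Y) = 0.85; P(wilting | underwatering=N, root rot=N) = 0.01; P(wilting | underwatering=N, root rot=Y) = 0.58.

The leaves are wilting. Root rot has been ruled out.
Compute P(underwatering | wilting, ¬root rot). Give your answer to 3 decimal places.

P(underwatering | wilting, ¬root rot) ≈ 0.945

By total probability over both values of underwatering:
  P(wilting | ¬root rot) = 0.01*0.771 + 0.58*0.229
        = 0.007710 + 0.132820 = 0.140530
Configurations with underwatering contribute 0.132820, so
  P(underwatering | wilting, ¬root rot) = 0.132820 / 0.140530 ≈ 0.945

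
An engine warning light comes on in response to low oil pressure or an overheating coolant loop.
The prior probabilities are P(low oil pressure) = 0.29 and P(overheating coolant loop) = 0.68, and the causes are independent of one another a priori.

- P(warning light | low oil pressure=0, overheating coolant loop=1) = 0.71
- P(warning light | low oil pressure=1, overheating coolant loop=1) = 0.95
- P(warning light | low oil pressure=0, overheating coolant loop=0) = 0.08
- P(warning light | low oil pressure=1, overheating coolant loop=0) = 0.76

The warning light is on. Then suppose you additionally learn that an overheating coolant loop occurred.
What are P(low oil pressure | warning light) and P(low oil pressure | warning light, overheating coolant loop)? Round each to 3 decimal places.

P(warning light) = 0.08·0.71·0.32 + 0.71·0.71·0.68 + 0.76·0.29·0.32 + 0.95·0.29·0.68 = 0.018176 + 0.342788 + 0.070528 + 0.187340 = 0.618832
The low oil pressure-present share is 0.070528 + 0.187340 = 0.257868.
P(low oil pressure | warning light) = 0.257868 / 0.618832 ≈ 0.417

With the extra evidence:
Weight on low oil pressure=true, given the evidence: 0.95×0.29 = 0.275500
Denominator P(warning light | overheating coolant loop): 0.71×0.71 + 0.95×0.29 = 0.779600
Posterior = 0.275500 / 0.779600 ≈ 0.353

P(low oil pressure | warning light) ≈ 0.417; P(low oil pressure | warning light, overheating coolant loop) ≈ 0.353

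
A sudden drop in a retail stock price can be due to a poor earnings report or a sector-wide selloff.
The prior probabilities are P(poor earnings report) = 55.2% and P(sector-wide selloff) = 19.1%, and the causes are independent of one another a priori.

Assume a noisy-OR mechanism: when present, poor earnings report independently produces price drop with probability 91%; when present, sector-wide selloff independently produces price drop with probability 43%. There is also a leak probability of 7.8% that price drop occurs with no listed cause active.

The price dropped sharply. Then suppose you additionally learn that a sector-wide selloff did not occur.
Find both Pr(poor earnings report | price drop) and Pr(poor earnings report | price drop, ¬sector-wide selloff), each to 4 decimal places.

Pr(poor earnings report | price drop) ≈ 0.8810; Pr(poor earnings report | price drop, ¬sector-wide selloff) ≈ 0.9354

Under noisy-OR, P(price drop | causes) = 1 − (1−0.078)·∏(1−qᵢ) over the active causes.
P(price drop) = 0.078×0.448×0.809 + 0.47446×0.448×0.191 + 0.91702×0.552×0.809 + 0.952701×0.552×0.191 = 0.028270 + 0.040599 + 0.409512 + 0.100445 = 0.578826
Of this, 0.509957 comes from 0.409512 + 0.100445 (the poor earnings report=true cases).
So P(poor earnings report | price drop) = 0.509957/0.578826 ≈ 0.8810.

Now also conditioning on sector-wide selloff≠true:
For the numerator, keep only poor earnings report=true terms: 0.91702·0.552 = 0.506195
The normalizing constant is 0.078·0.448 + 0.91702·0.552 = 0.541139
Posterior = 0.506195 / 0.541139 ≈ 0.9354
With sector-wide selloff excluded, poor earnings report must carry more of the explanatory weight for the price drop.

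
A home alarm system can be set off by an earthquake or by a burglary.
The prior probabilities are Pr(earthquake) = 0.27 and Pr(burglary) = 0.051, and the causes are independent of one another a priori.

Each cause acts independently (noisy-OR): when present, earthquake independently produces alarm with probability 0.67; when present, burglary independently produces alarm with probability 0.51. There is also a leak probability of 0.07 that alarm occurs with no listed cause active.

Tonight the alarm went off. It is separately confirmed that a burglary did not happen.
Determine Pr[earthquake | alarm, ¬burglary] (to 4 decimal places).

Under noisy-OR, P(alarm | causes) = 1 − (1−0.07)·∏(1−qᵢ) over the active causes.
P(alarm | ¬burglary) = 0.07·0.73 + 0.6931·0.27 = 0.051100 + 0.187137 = 0.238237
Restricting to configurations with earthquake present: 0.6931·0.27 = 0.187137.
So P(earthquake | alarm, ¬burglary) = 0.187137/0.238237 ≈ 0.7855.

Pr[earthquake | alarm, ¬burglary] ≈ 0.7855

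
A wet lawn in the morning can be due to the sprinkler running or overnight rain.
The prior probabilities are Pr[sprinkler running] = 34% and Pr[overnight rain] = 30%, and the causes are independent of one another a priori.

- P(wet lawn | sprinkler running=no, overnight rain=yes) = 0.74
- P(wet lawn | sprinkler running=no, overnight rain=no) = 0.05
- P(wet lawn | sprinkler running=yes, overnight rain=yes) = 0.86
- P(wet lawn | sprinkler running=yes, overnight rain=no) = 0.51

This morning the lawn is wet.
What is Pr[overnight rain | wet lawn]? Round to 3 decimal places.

Pr[overnight rain | wet lawn] ≈ 0.619

For the numerator, keep only overnight rain=true terms: 0.146520 + 0.087720 = 0.234240
Normalizer over all consistent configurations: 0.05·0.66·0.7 + 0.74·0.66·0.3 + 0.51·0.34·0.7 + 0.86·0.34·0.3 = 0.378720
P(overnight rain | wet lawn) = 0.234240/0.378720 ≈ 0.619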